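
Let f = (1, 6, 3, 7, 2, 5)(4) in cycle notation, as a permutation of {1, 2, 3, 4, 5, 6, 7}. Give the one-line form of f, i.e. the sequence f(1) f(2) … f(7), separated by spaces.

Each element maps to the next entry in its cycle (wrapping to the front): 1↦6, 2↦5, 3↦7, 4↦4, 5↦1, 6↦3, 7↦2.
Listing these in domain order gives 6 5 7 4 1 3 2.

6 5 7 4 1 3 2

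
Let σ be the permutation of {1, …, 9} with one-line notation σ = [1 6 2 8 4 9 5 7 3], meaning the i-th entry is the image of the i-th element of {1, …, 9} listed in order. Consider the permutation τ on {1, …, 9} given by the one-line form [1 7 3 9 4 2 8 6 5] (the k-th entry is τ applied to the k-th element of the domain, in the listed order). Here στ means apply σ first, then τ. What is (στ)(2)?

(στ)(2) = τ(σ(2)). σ(2) = 6, then τ(6) = 2. So (στ)(2) = 2.

2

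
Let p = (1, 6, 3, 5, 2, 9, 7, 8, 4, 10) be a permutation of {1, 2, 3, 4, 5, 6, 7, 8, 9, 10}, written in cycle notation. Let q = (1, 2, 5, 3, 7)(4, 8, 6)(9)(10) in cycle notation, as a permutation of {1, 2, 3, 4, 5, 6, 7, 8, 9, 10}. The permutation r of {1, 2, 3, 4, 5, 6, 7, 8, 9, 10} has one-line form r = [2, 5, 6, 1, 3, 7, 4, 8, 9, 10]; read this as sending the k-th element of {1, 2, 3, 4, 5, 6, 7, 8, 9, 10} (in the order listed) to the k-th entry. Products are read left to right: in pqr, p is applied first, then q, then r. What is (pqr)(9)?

2

Apply the permutations in order: p(9) = 7, then q(7) = 1, then r(1) = 2. So (pqr)(9) = 2.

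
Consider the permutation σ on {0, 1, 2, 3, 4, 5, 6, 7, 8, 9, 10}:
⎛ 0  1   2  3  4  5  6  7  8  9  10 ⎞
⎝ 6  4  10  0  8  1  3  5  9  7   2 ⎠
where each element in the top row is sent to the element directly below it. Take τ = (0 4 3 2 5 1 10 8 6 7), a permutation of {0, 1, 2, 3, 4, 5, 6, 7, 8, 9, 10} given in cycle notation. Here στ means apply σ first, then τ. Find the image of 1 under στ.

3

(στ)(1) = τ(σ(1)). σ(1) = 4, then τ(4) = 3. So (στ)(1) = 3.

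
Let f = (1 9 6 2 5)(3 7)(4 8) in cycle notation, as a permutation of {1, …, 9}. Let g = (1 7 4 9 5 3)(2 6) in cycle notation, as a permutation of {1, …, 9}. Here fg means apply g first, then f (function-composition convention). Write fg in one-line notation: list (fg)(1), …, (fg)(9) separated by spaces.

For each element, apply g then f: 1 → 7 → 3; 2 → 6 → 2; 3 → 1 → 9; 4 → 9 → 6; 5 → 3 → 7; 6 → 2 → 5; 7 → 4 → 8; 8 → 8 → 4; 9 → 5 → 1.
So fg in one-line form is 3 2 9 6 7 5 8 4 1.

3 2 9 6 7 5 8 4 1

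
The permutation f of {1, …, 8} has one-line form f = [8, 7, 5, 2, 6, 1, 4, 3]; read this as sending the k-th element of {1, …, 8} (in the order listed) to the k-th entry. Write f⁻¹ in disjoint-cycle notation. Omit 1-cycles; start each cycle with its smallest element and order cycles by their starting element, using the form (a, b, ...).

First write f in disjoint cycles: (1, 8, 3, 5, 6)(2, 7, 4).
The inverse reverses every cycle; in canonical form, f⁻¹ = (1, 6, 5, 3, 8)(2, 4, 7).

(1, 6, 5, 3, 8)(2, 4, 7)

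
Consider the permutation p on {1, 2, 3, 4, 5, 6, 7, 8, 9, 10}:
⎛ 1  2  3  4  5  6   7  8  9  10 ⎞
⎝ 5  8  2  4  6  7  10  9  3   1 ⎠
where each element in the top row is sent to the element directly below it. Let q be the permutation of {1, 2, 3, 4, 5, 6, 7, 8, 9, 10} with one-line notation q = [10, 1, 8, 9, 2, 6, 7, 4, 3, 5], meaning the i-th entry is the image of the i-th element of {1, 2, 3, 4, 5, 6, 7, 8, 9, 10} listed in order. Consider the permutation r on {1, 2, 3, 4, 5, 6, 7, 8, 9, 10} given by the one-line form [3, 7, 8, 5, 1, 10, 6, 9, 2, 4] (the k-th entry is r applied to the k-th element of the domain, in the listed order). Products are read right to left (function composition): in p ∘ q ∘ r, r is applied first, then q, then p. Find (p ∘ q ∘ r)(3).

Chase 3: r(3) = 8; q(8) = 4; p(4) = 4. Hence (p ∘ q ∘ r)(3) = 4.

4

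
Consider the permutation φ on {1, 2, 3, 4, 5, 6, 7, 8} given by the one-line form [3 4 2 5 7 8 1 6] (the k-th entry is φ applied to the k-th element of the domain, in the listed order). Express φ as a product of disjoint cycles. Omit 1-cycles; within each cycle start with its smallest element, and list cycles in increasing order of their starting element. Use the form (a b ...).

(1 3 2 4 5 7)(6 8)

From 1: 1 → 3 → 2 → 4 → 5 → 7 → 1, closing the cycle (1 3 2 4 5 7).
Repeating from the next unused element and collecting all non-trivial cycles gives (1 3 2 4 5 7)(6 8).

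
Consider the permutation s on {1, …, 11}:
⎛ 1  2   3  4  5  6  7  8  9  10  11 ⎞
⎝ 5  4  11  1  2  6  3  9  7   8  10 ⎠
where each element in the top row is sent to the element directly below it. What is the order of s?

12

Writing s as disjoint cycles, the cycle lengths are 6, 4, 1.
The order of s is the least common multiple of its cycle lengths: lcm(6, 4) = 12.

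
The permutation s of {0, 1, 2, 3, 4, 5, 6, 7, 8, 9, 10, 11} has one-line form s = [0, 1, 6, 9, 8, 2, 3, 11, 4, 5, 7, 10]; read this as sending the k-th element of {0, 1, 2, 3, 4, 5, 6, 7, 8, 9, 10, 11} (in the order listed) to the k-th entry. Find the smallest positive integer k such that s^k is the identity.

30

Decomposing into disjoint cycles gives cycle lengths 5, 3, 2, 1, 1.
The order of s is the least common multiple of its cycle lengths: lcm(5, 3, 2) = 30.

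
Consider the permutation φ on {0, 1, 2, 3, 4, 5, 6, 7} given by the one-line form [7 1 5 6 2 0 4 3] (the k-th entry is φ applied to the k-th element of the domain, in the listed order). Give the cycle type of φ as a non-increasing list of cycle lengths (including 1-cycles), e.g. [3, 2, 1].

The disjoint cycles are (0 7 3 6 4 2 5)(1), with lengths 7, 1 in non-increasing order.

[7, 1]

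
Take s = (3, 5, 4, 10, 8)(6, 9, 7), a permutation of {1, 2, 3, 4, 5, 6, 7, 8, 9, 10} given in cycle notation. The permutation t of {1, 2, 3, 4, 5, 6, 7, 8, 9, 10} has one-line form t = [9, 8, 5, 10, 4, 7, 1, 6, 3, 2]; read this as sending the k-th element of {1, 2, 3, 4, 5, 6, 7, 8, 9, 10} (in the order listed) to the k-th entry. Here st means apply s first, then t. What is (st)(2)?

8

s(2) = 2, then t(2) = 8; composing gives (st)(2) = 8.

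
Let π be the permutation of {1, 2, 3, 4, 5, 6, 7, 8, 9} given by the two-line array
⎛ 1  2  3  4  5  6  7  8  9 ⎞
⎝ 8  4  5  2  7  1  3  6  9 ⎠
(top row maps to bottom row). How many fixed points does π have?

1

The fixed points (elements with π(x) = x) are {9}, so there is 1.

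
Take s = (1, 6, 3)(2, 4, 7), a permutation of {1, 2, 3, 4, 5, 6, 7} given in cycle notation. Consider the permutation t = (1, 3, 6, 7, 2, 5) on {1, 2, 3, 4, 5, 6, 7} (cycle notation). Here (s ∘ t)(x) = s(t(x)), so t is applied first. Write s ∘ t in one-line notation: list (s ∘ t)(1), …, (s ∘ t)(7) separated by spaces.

1 5 3 7 6 2 4

(s ∘ t)(x) = s(t(x)). Computing each image: s(t(1)) = s(3) = 1, s(t(2)) = s(5) = 5, s(t(3)) = s(6) = 3, s(t(4)) = s(4) = 7, s(t(5)) = s(1) = 6, s(t(6)) = s(7) = 2, s(t(7)) = s(2) = 4.
Hence s ∘ t = [1 5 3 7 6 2 4].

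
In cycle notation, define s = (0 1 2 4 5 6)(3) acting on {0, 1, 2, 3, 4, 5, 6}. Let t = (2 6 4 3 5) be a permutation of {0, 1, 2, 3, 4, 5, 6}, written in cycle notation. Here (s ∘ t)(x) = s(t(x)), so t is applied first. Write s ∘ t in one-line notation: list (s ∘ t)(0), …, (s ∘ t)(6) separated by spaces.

For each element, apply t then s: 0 → 0 → 1; 1 → 1 → 2; 2 → 6 → 0; 3 → 5 → 6; 4 → 3 → 3; 5 → 2 → 4; 6 → 4 → 5.
So s ∘ t in one-line form is 1 2 0 6 3 4 5.

1 2 0 6 3 4 5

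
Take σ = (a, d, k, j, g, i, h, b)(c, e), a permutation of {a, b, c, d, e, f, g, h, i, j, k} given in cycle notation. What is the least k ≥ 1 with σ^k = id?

The disjoint cycles have lengths 8, 2, 1.
Since disjoint cycles commute, ord(σ) = lcm(8, 2) = 8.

8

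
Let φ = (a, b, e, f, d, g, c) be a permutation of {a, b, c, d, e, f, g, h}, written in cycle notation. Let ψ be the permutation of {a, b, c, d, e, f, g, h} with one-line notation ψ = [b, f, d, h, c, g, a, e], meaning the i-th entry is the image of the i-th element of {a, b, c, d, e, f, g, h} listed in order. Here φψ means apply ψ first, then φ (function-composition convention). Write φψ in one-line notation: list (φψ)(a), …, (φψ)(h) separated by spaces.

(φψ)(x) = φ(ψ(x)). Computing each image: φ(ψ(a)) = φ(b) = e, φ(ψ(b)) = φ(f) = d, φ(ψ(c)) = φ(d) = g, φ(ψ(d)) = φ(h) = h, φ(ψ(e)) = φ(c) = a, φ(ψ(f)) = φ(g) = c, φ(ψ(g)) = φ(a) = b, φ(ψ(h)) = φ(e) = f.
Hence φψ = [e d g h a c b f].

e d g h a c b f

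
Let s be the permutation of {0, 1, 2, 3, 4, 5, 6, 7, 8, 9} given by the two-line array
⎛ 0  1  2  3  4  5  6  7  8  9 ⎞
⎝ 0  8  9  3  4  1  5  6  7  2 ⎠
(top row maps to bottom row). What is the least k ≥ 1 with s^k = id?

Decomposing into disjoint cycles gives cycle lengths 5, 2, 1, 1, 1.
Since disjoint cycles commute, ord(s) = lcm(5, 2) = 10.

10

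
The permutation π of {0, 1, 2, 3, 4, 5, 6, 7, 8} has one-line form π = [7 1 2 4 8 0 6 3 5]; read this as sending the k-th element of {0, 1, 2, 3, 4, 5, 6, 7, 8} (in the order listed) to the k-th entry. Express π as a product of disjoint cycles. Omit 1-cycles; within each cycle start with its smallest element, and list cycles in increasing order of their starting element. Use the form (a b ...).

Iterating π from 0 gives 0 → 7 → 3 → 4 → 8 → 5 → 0; that is the 6-cycle (0 7 3 4 8 5).
Repeating from the next unused element and collecting all non-trivial cycles gives (0 7 3 4 8 5).

(0 7 3 4 8 5)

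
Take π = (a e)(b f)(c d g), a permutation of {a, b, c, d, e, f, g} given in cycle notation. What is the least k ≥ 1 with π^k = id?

The disjoint cycles have lengths 3, 2, 2.
The order is lcm(3, 2, 2) = 6.

6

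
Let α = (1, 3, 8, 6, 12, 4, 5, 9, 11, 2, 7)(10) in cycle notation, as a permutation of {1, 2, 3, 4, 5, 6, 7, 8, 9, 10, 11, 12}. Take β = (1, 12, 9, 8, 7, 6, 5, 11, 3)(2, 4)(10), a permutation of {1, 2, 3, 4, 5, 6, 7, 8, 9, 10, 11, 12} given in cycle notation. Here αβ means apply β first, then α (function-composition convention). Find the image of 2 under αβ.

β(2) = 4, then α(4) = 5; composing gives (αβ)(2) = 5.

5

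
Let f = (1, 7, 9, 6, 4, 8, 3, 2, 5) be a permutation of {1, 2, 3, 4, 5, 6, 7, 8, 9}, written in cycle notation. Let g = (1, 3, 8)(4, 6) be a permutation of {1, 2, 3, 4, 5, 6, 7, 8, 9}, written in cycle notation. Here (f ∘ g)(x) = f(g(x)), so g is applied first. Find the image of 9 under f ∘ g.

6

g(9) = 9, then f(9) = 6; composing gives (f ∘ g)(9) = 6.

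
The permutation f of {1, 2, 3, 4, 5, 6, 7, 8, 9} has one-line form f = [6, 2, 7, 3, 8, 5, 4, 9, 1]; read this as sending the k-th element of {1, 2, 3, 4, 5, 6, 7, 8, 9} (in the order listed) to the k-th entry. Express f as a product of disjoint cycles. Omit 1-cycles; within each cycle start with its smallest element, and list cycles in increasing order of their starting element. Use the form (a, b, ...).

From 1: 1 → 6 → 5 → 8 → 9 → 1, closing the cycle (1, 6, 5, 8, 9).
Repeating from the next unused element and collecting all non-trivial cycles gives (1, 6, 5, 8, 9)(3, 7, 4).

(1, 6, 5, 8, 9)(3, 7, 4)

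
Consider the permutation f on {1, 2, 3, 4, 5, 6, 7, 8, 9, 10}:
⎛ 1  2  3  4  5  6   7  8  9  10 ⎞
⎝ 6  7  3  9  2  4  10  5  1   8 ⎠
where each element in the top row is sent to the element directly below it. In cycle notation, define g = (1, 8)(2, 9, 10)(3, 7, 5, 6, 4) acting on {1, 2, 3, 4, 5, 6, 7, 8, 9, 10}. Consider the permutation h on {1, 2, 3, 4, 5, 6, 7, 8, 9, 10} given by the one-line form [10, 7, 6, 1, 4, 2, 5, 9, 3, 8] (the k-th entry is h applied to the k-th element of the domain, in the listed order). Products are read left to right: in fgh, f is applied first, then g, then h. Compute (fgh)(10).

Apply the permutations in order: f(10) = 8, then g(8) = 1, then h(1) = 10. So (fgh)(10) = 10.

10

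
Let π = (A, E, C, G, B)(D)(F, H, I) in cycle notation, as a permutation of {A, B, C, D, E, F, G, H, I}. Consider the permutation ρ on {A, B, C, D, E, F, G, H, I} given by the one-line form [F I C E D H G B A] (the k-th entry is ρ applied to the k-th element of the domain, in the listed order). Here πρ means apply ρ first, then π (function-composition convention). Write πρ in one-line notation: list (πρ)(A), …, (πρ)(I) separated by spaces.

H F G C D I B A E

(πρ)(x) = π(ρ(x)). Computing each image: π(ρ(A)) = π(F) = H, π(ρ(B)) = π(I) = F, π(ρ(C)) = π(C) = G, π(ρ(D)) = π(E) = C, π(ρ(E)) = π(D) = D, π(ρ(F)) = π(H) = I, π(ρ(G)) = π(G) = B, π(ρ(H)) = π(B) = A, π(ρ(I)) = π(A) = E.
Hence πρ = [H F G C D I B A E].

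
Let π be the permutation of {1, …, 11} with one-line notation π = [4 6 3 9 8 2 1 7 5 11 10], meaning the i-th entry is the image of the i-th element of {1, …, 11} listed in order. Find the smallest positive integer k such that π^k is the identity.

6

Writing π as disjoint cycles, the cycle lengths are 6, 2, 2, 1.
The order is lcm(6, 2, 2) = 6.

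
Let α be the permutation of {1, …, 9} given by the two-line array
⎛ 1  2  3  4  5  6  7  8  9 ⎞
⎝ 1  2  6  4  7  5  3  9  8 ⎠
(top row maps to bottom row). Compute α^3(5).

6

Tracing 5 → 7 → … returns to 5 after 4 steps, so 5 lies in a 4-cycle (3 6 5 7).
Stepping 3 places around the cycle: 5 → 7 → 3 → 6.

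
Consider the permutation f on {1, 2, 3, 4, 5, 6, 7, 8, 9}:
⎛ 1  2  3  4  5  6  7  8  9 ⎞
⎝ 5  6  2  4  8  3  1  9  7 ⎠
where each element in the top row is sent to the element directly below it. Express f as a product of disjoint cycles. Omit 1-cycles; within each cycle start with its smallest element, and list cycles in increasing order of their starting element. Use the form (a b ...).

Start at 1 and follow images: 1 → 5 → 8 → 9 → 7 → 1, giving the cycle (1 5 8 9 7).
Repeating from the next unused element and collecting all non-trivial cycles gives (1 5 8 9 7)(2 6 3).

(1 5 8 9 7)(2 6 3)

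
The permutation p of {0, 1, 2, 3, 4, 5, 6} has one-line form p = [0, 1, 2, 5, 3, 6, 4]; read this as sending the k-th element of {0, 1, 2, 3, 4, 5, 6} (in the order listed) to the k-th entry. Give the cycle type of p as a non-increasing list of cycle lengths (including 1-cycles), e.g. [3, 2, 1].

[4, 1, 1, 1]

The disjoint cycles are (0)(1)(2)(3, 5, 6, 4), with lengths 4, 1, 1, 1 in non-increasing order.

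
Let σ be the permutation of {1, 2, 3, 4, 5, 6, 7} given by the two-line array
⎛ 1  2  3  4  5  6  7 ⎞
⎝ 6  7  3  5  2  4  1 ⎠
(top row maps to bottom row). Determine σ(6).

The entry below 6 in the array is 4, so σ(6) = 4.

4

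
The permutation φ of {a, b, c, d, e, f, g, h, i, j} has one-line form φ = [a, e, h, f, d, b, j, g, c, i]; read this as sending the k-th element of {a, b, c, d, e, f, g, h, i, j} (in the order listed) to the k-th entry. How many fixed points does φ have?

1

The fixed points (elements with φ(x) = x) are {a}, so there is 1.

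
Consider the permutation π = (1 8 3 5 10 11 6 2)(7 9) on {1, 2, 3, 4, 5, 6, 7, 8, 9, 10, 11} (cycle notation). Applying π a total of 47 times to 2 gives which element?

6

2 lies in the 8-cycle (1 8 3 5 10 11 6 2).
On an 8-cycle, π^8 is the identity, so π^47 = π^7 there (47 ≡ 7 mod 8).
Stepping 7 places around the cycle: 2 → 1 → 8 → 3 → 5 → 10 → 11 → 6.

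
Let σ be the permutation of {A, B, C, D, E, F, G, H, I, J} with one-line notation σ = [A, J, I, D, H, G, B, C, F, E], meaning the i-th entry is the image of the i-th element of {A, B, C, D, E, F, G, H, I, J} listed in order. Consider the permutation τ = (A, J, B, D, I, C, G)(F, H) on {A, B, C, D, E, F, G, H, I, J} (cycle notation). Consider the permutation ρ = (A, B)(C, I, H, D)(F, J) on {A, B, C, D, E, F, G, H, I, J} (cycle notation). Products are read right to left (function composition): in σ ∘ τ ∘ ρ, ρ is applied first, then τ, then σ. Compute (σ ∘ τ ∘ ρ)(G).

A

Apply the permutations in order: ρ(G) = G, then τ(G) = A, then σ(A) = A. So (σ ∘ τ ∘ ρ)(G) = A.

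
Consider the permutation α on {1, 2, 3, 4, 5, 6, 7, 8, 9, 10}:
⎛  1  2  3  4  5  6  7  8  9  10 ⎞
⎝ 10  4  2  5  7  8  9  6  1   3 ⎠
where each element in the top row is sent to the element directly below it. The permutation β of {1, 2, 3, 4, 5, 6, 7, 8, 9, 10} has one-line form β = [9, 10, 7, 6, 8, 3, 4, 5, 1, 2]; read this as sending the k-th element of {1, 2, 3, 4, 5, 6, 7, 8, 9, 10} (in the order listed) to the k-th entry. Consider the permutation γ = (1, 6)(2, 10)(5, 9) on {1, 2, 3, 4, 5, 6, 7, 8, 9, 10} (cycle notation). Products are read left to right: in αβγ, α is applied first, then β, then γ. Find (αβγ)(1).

Apply the permutations in order: α(1) = 10, then β(10) = 2, then γ(2) = 10. So (αβγ)(1) = 10.

10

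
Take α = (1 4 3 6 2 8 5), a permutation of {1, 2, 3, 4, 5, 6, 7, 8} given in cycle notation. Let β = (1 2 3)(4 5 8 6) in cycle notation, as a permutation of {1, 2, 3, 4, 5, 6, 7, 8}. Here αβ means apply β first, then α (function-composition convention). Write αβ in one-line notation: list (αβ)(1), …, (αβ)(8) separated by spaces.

8 6 4 1 5 3 7 2

(αβ)(x) = α(β(x)). Computing each image: α(β(1)) = α(2) = 8, α(β(2)) = α(3) = 6, α(β(3)) = α(1) = 4, α(β(4)) = α(5) = 1, α(β(5)) = α(8) = 5, α(β(6)) = α(4) = 3, α(β(7)) = α(7) = 7, α(β(8)) = α(6) = 2.
Hence αβ = [8 6 4 1 5 3 7 2].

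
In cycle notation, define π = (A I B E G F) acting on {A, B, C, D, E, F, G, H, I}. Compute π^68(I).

I lies in the 6-cycle (A I B E G F).
Since the cycle has length 6, π^68 acts on it the same as π^2 (68 mod 6 = 2).
Advancing 2 steps from I: I → B → E.

E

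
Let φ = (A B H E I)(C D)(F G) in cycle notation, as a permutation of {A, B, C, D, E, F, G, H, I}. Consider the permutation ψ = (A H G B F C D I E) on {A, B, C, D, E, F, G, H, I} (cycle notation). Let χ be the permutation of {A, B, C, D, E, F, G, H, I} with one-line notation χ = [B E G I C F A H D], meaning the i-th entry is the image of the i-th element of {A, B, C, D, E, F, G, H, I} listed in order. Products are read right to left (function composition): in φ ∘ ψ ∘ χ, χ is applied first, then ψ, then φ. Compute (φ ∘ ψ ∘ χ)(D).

Apply the permutations in order: χ(D) = I, then ψ(I) = E, then φ(E) = I. So (φ ∘ ψ ∘ χ)(D) = I.

I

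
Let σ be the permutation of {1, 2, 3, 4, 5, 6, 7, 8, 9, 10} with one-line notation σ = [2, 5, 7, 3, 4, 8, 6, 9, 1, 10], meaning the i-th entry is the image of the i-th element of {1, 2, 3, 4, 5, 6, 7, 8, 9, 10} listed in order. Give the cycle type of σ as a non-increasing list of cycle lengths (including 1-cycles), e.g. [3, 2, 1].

The disjoint cycles are (1, 2, 5, 4, 3, 7, 6, 8, 9)(10), with lengths 9, 1 in non-increasing order.

[9, 1]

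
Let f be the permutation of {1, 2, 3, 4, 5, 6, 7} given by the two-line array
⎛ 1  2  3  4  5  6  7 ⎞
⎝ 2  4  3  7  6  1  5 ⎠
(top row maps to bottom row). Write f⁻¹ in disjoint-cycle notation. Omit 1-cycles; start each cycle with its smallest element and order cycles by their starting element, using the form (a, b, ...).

(1, 6, 5, 7, 4, 2)

The cycle decomposition of f is (1, 2, 4, 7, 5, 6).
Reversing each cycle (and rotating so the smallest element leads) gives f⁻¹ = (1, 6, 5, 7, 4, 2).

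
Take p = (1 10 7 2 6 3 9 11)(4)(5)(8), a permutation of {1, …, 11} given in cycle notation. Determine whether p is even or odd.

The cycle lengths are 8, 1, 1, 1.
A cycle of length ℓ contributes ℓ−1 transpositions, so p is a product of 7 transpositions — odd.

odd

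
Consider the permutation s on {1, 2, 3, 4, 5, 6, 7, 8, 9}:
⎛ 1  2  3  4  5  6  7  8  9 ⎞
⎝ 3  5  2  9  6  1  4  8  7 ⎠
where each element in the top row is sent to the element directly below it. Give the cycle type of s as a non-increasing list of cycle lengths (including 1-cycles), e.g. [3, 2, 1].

[5, 3, 1]

The disjoint cycles are (1 3 2 5 6)(4 9 7)(8), with lengths 5, 3, 1 in non-increasing order.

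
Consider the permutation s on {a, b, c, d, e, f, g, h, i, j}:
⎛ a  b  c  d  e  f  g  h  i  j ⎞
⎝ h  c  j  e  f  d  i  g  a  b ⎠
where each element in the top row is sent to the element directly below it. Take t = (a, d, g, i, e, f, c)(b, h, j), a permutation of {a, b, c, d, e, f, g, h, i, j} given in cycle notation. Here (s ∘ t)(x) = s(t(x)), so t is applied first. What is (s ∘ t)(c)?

h

First apply t: t(c) = a, then s(a) = h. Thus (s ∘ t)(c) = h.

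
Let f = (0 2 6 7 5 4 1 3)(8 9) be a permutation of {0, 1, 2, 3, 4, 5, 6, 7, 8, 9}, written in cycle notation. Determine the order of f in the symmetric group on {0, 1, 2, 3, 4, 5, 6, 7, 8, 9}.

8

The disjoint cycles have lengths 8, 2.
The order is lcm(8, 2) = 8.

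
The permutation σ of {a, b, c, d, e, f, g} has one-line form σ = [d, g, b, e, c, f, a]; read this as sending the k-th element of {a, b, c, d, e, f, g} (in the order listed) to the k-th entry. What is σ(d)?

d is element number 4 of the domain, and entry number 4 of the one-line form is e, so σ(d) = e.

e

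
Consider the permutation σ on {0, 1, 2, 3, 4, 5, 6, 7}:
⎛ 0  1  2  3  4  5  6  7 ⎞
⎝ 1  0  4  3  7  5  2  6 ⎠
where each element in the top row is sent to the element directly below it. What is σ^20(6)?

6

Tracing 6 → 2 → … returns to 6 after 4 steps, so 6 lies in a 4-cycle (2 4 7 6).
Since the cycle has length 4, σ^20 acts on it the same as σ^0 (20 mod 4 = 0).
So σ^20(6) = 6.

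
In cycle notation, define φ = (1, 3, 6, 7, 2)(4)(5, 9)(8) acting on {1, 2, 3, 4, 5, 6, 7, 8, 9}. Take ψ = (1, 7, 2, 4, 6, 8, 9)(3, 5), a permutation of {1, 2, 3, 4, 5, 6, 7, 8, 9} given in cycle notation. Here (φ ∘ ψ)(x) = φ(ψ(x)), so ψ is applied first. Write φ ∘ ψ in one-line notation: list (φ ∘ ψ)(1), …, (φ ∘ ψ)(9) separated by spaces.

2 4 9 7 6 8 1 5 3

(φ ∘ ψ)(x) = φ(ψ(x)). Computing each image: φ(ψ(1)) = φ(7) = 2, φ(ψ(2)) = φ(4) = 4, φ(ψ(3)) = φ(5) = 9, φ(ψ(4)) = φ(6) = 7, φ(ψ(5)) = φ(3) = 6, φ(ψ(6)) = φ(8) = 8, φ(ψ(7)) = φ(2) = 1, φ(ψ(8)) = φ(9) = 5, φ(ψ(9)) = φ(1) = 3.
Hence φ ∘ ψ = [2 4 9 7 6 8 1 5 3].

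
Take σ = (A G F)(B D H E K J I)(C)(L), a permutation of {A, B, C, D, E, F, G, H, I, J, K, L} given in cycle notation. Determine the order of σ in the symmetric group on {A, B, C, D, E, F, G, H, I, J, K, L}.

21

The disjoint cycles have lengths 7, 3, 1, 1.
Since disjoint cycles commute, ord(σ) = lcm(7, 3) = 21.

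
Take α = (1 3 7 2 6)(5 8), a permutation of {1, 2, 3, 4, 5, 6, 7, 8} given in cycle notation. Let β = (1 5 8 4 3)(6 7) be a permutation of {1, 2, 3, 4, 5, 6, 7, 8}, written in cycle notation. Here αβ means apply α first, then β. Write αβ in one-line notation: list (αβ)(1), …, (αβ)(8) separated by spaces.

1 7 6 3 4 5 2 8

(αβ)(x) = β(α(x)). Computing each image: β(α(1)) = β(3) = 1, β(α(2)) = β(6) = 7, β(α(3)) = β(7) = 6, β(α(4)) = β(4) = 3, β(α(5)) = β(8) = 4, β(α(6)) = β(1) = 5, β(α(7)) = β(2) = 2, β(α(8)) = β(5) = 8.
Hence αβ = [1 7 6 3 4 5 2 8].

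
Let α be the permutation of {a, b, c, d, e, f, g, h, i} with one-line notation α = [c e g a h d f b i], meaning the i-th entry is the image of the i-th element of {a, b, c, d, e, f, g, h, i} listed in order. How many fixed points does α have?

The fixed points (elements with α(x) = x) are {i}, so there is 1.

1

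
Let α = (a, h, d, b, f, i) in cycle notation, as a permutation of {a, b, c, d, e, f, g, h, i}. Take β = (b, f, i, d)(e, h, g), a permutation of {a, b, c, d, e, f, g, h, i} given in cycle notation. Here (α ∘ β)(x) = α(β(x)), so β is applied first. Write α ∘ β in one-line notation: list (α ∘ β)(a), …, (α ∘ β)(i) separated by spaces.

h i c f d a e g b

For each element, apply β then α: a → a → h; b → f → i; c → c → c; d → b → f; e → h → d; f → i → a; g → e → e; h → g → g; i → d → b.
Collecting the images, α ∘ β = [h i c f d a e g b].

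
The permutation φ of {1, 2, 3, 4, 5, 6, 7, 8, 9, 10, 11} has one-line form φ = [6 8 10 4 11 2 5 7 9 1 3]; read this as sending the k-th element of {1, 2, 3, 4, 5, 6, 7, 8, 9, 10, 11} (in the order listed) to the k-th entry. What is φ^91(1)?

6

Tracing 1 → 6 → … returns to 1 after 9 steps, so 1 lies in a 9-cycle (1, 6, 2, 8, 7, 5, 11, 3, 10).
Powers repeat with period 9 on this cycle, and 91 mod 9 = 1, so φ^91(1) = φ^1(1).
Advancing 1 step from 1: 1 → 6.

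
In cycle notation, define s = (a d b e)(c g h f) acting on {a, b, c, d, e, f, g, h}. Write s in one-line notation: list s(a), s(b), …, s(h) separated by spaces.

Reading each image from the cycles: a→d, b→e, c→g, d→b, e→a, f→c, g→h, h→f.
So the one-line form is d e g b a c h f.

d e g b a c h f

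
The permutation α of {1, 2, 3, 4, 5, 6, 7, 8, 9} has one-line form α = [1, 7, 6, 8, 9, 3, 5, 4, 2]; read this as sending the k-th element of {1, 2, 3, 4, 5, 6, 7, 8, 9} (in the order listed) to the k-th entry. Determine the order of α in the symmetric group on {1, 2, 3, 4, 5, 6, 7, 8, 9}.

The disjoint-cycle form of α has cycle lengths 4, 2, 2, 1.
Since disjoint cycles commute, ord(α) = lcm(4, 2, 2) = 4.

4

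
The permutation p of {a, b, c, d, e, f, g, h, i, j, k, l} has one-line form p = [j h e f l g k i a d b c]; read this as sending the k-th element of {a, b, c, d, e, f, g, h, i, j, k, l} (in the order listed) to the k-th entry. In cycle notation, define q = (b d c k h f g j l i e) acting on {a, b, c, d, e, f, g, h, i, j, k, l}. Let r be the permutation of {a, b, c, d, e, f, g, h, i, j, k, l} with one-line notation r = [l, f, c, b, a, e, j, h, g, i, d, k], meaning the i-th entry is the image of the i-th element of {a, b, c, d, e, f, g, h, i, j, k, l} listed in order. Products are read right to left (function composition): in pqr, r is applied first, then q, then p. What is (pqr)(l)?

i

(pqr)(l) = p(q(r(l))). r(l) = k, then q(k) = h, then p(h) = i, so the result is i.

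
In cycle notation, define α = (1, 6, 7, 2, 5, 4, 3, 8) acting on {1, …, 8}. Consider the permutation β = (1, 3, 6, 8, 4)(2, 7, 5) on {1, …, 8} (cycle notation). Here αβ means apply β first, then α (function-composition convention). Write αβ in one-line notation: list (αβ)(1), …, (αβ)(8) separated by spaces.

8 2 7 6 5 1 4 3

Chase each element through β then α: 1 → 3 → 8; 2 → 7 → 2; 3 → 6 → 7; 4 → 1 → 6; 5 → 2 → 5; 6 → 8 → 1; 7 → 5 → 4; 8 → 4 → 3.
So αβ in one-line form is 8 2 7 6 5 1 4 3.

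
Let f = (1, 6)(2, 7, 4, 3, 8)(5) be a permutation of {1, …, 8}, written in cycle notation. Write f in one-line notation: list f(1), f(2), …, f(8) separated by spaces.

Reading each image from the cycles: 1→6, 2→7, 3→8, 4→3, 5→5, 6→1, 7→4, 8→2.
So the one-line form is 6 7 8 3 5 1 4 2.

6 7 8 3 5 1 4 2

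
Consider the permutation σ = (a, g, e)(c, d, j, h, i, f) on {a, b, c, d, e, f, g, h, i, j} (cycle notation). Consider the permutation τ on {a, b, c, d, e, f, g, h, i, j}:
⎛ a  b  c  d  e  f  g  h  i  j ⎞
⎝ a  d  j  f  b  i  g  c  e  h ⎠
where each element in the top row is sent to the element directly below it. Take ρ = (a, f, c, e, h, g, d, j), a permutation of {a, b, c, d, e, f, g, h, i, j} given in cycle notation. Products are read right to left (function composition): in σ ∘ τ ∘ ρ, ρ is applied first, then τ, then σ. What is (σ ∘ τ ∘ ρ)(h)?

e

Chase h: ρ(h) = g; τ(g) = g; σ(g) = e. Hence (σ ∘ τ ∘ ρ)(h) = e.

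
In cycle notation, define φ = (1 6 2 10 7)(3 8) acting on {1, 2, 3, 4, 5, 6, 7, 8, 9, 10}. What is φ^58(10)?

6

10 lies in the 5-cycle (1 6 2 10 7).
On a 5-cycle, φ^5 is the identity, so φ^58 = φ^3 there (58 ≡ 3 mod 5).
Advancing 3 steps from 10: 10 → 7 → 1 → 6.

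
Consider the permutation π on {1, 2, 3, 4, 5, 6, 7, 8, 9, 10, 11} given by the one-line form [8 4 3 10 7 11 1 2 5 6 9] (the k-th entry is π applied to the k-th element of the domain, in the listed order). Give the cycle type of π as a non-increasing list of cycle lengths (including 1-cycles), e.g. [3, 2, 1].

The disjoint cycles are (1, 8, 2, 4, 10, 6, 11, 9, 5, 7)(3), with lengths 10, 1 in non-increasing order.

[10, 1]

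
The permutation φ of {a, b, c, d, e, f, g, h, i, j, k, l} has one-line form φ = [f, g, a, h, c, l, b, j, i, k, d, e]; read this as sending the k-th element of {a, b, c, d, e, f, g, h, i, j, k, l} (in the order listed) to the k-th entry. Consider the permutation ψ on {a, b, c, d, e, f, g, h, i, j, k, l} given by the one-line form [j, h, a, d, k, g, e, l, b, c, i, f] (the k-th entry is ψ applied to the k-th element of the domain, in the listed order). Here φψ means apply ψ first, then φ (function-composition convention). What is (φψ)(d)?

ψ(d) = d, then φ(d) = h; composing gives (φψ)(d) = h.

h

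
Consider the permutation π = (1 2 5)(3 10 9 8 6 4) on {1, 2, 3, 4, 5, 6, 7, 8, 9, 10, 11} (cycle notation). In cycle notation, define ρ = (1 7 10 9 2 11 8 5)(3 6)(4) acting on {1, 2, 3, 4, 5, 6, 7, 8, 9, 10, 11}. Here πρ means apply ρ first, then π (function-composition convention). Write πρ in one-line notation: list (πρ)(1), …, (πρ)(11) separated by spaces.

(πρ)(x) = π(ρ(x)). Computing each image: π(ρ(1)) = π(7) = 7, π(ρ(2)) = π(11) = 11, π(ρ(3)) = π(6) = 4, π(ρ(4)) = π(4) = 3, π(ρ(5)) = π(1) = 2, π(ρ(6)) = π(3) = 10, π(ρ(7)) = π(10) = 9, π(ρ(8)) = π(5) = 1, π(ρ(9)) = π(2) = 5, π(ρ(10)) = π(9) = 8, π(ρ(11)) = π(8) = 6.
Hence πρ = [7 11 4 3 2 10 9 1 5 8 6].

7 11 4 3 2 10 9 1 5 8 6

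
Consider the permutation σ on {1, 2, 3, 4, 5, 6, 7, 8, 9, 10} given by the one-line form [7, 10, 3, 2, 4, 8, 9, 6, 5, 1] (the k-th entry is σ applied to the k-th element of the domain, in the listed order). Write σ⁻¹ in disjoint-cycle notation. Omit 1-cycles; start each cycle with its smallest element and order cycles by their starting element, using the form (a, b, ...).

(1, 10, 2, 4, 5, 9, 7)(6, 8)

The cycle decomposition of σ is (1, 7, 9, 5, 4, 2, 10)(6, 8).
Reversing each cycle (and rotating so the smallest element leads) gives σ⁻¹ = (1, 10, 2, 4, 5, 9, 7)(6, 8).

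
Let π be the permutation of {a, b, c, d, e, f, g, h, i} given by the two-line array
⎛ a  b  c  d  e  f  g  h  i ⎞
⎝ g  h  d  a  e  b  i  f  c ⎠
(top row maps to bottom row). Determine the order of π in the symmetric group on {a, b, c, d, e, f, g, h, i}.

15

Writing π as disjoint cycles, the cycle lengths are 5, 3, 1.
Since disjoint cycles commute, ord(π) = lcm(5, 3) = 15.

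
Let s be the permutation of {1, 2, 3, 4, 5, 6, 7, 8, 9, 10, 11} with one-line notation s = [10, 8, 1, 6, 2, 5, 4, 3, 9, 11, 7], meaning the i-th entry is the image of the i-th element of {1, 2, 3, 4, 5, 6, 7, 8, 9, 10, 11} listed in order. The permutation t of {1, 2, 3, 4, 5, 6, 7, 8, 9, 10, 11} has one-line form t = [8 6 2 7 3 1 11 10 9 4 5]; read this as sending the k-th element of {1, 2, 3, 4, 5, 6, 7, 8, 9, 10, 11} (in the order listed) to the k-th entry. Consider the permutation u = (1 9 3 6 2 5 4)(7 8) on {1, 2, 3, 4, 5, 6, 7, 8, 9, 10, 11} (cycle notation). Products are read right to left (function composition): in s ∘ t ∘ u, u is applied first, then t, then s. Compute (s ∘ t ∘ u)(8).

(s ∘ t ∘ u)(8) = s(t(u(8))). u(8) = 7, then t(7) = 11, then s(11) = 7, so the result is 7.

7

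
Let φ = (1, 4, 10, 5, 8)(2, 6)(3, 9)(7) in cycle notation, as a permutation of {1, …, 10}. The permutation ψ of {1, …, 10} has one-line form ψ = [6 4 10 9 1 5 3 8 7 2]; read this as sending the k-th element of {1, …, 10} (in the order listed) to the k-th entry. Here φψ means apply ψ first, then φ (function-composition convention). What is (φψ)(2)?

10

(φψ)(2) = φ(ψ(2)). ψ(2) = 4, then φ(4) = 10. So (φψ)(2) = 10.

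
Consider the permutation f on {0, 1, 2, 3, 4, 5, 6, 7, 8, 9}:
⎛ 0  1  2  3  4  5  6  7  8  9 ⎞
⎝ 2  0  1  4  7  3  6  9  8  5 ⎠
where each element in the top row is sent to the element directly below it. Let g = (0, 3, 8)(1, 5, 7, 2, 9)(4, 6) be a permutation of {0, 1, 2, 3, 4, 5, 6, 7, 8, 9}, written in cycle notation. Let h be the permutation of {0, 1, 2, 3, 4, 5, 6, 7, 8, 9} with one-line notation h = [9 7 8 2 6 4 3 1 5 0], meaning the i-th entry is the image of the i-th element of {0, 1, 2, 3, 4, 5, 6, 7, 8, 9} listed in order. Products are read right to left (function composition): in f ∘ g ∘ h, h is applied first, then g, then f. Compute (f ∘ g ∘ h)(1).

Apply the permutations in order: h(1) = 7, then g(7) = 2, then f(2) = 1. So (f ∘ g ∘ h)(1) = 1.

1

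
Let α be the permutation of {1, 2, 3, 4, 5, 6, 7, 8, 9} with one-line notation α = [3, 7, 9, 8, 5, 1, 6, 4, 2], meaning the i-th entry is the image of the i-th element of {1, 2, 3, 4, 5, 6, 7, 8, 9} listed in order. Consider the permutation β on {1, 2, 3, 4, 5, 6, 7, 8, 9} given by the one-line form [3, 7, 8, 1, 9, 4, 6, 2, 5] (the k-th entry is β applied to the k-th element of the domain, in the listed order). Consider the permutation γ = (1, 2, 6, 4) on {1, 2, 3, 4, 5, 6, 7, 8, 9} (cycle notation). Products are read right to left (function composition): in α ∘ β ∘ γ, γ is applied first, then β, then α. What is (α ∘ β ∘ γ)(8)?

Chase 8: γ(8) = 8; β(8) = 2; α(2) = 7. Hence (α ∘ β ∘ γ)(8) = 7.

7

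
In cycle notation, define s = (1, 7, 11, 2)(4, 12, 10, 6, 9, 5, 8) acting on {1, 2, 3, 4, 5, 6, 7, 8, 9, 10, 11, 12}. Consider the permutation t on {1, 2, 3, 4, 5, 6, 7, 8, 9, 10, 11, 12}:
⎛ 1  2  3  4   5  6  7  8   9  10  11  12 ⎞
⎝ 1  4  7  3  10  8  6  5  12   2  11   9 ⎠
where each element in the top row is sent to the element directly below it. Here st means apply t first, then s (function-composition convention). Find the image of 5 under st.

(st)(5) = s(t(5)). t(5) = 10, then s(10) = 6. So (st)(5) = 6.

6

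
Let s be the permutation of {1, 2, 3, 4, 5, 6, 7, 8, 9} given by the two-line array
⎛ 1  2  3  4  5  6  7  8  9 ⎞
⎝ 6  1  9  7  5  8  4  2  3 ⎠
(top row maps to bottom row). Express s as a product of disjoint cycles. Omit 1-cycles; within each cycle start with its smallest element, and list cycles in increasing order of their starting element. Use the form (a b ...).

(1 6 8 2)(3 9)(4 7)

From 1: 1 → 6 → 8 → 2 → 1, closing the cycle (1 6 8 2).
Repeating from the next unused element and collecting all non-trivial cycles gives (1 6 8 2)(3 9)(4 7).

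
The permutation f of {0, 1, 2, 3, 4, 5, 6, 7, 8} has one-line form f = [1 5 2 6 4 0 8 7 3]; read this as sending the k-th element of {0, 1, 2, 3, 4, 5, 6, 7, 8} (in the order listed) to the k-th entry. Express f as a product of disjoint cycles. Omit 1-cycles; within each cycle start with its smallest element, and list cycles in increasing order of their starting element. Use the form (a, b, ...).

(0, 1, 5)(3, 6, 8)

Start at 0 and follow images: 0 → 1 → 5 → 0, giving the cycle (0, 1, 5).
Repeating from the next unused element and collecting all non-trivial cycles gives (0, 1, 5)(3, 6, 8).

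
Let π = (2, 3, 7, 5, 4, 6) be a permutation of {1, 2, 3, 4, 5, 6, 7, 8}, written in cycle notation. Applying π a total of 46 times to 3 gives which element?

6

3 lies in the 6-cycle (2, 3, 7, 5, 4, 6).
Since the cycle has length 6, π^46 acts on it the same as π^4 (46 mod 6 = 4).
Stepping 4 places around the cycle: 3 → 7 → 5 → 4 → 6.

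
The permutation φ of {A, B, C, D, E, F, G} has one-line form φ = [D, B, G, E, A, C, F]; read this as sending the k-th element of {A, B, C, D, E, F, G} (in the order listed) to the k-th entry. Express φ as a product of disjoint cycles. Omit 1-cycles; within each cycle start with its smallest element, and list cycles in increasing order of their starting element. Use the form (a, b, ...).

(A, D, E)(C, G, F)

Iterating φ from A gives A → D → E → A; that is the 3-cycle (A, D, E).
Repeating from the next unused element and collecting all non-trivial cycles gives (A, D, E)(C, G, F).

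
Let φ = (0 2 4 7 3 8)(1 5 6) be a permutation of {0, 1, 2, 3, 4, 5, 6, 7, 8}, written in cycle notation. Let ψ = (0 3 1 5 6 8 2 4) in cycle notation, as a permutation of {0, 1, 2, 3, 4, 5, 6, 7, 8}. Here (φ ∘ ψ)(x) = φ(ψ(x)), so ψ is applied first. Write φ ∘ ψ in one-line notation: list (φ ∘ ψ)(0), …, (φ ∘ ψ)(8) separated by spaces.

(φ ∘ ψ)(x) = φ(ψ(x)). Computing each image: φ(ψ(0)) = φ(3) = 8, φ(ψ(1)) = φ(5) = 6, φ(ψ(2)) = φ(4) = 7, φ(ψ(3)) = φ(1) = 5, φ(ψ(4)) = φ(0) = 2, φ(ψ(5)) = φ(6) = 1, φ(ψ(6)) = φ(8) = 0, φ(ψ(7)) = φ(7) = 3, φ(ψ(8)) = φ(2) = 4.
Hence φ ∘ ψ = [8 6 7 5 2 1 0 3 4].

8 6 7 5 2 1 0 3 4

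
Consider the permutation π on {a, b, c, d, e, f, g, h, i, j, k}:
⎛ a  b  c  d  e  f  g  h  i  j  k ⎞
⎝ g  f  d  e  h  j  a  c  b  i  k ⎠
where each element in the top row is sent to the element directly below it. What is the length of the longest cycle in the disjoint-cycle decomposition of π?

Decomposing into disjoint cycles gives (a g)(b f j i)(c d e h); the longest has length 4.

4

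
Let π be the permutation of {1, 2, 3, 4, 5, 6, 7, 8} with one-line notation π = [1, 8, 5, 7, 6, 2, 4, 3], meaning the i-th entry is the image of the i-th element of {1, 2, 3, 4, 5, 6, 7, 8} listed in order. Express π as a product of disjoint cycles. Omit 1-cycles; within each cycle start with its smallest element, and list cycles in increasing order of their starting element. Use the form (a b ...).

(2 8 3 5 6)(4 7)

Start at 2 and follow images: 2 → 8 → 3 → 5 → 6 → 2, giving the cycle (2 8 3 5 6).
Repeating from the next unused element and collecting all non-trivial cycles gives (2 8 3 5 6)(4 7).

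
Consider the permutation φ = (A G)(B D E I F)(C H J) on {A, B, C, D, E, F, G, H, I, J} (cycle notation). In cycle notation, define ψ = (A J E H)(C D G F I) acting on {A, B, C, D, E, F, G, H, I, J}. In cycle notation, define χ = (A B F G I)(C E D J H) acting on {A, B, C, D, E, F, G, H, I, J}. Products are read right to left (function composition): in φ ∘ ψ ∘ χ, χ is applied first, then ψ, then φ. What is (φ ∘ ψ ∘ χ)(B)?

F

(φ ∘ ψ ∘ χ)(B) = φ(ψ(χ(B))). χ(B) = F, then ψ(F) = I, then φ(I) = F, so the result is F.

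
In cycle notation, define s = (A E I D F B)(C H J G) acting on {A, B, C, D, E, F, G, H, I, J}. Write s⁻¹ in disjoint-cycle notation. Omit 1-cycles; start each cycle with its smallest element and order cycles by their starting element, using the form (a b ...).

If s sends a → b within a cycle, s⁻¹ sends b → a; equivalently, reverse each cycle.
Reversing each cycle of s and rotating so the smallest element leads gives (A B F D I E)(C G J H).

(A B F D I E)(C G J H)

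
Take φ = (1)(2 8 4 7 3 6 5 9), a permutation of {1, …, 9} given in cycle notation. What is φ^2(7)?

7 lies in the 8-cycle (2 8 4 7 3 6 5 9).
Stepping 2 places around the cycle: 7 → 3 → 6.

6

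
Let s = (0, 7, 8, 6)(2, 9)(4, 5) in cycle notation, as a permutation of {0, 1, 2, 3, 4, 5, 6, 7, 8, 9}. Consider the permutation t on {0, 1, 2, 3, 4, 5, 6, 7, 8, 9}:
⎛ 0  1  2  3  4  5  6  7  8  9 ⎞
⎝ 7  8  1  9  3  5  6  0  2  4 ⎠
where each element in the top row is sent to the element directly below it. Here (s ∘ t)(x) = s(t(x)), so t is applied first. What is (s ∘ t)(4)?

First apply t: t(4) = 3, then s(3) = 3. Thus (s ∘ t)(4) = 3.

3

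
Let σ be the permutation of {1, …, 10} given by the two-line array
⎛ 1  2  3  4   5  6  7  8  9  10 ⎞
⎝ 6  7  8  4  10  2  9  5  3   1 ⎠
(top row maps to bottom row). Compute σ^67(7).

Tracing 7 → 9 → … returns to 7 after 9 steps, so 7 lies in a 9-cycle (1, 6, 2, 7, 9, 3, 8, 5, 10).
On a 9-cycle, σ^9 is the identity, so σ^67 = σ^4 there (67 ≡ 4 mod 9).
Stepping 4 places around the cycle: 7 → 9 → 3 → 8 → 5.

5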